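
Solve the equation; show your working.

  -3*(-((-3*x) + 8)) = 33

Step 1. [-3*(-((-3*x) + 8)) = 33] divide by the outer -3. So div: -((-3*x) + 8) = -11.
Step 2. [-((-3*x) + 8) = -11] LHS negated; negate both sides, so neg: (-3*x) + 8 = 11.
Step 3. [(-3*x) + 8 = 11] 8 comes off first (subtract 8), so sub: -3*x = 3.
Step 4. [-3*x = 3] -3 out front; divide by -3, so div: x = -1.

Answer: x ∈ {-1}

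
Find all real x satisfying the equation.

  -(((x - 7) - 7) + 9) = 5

Step 1. [-(((x - 7) - 7) + 9) = 5] LHS negated; negate both sides. So neg: ((x - 7) - 7) + 9 = -5.
Step 2. [((x - 7) - 7) + 9 = -5] subtract 9: x sits inside (… + 9) ⇒ sub: (x - 7) - 7 = -14.
Step 3. [(x - 7) - 7 = -14] peel the -7: add 7 from each side ⇒ sub: x - 7 = -7.
Step 4. [x - 7 = -7] add 7: x sits inside (… - 7). So sub: x = 0.

Answer: x ∈ {0}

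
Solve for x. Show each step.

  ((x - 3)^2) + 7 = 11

Step 1. [((x - 3)^2) + 7 = 11] 7 comes off first (subtract 7), so sub: (x - 3)^2 = 4.
Step 2. [(x - 3)^2 = 4] LHS squared, RHS 4 ≥ 0: apply √ (±), so sqrt: x - 3 = 2 or -2.
Step 3. [x - 3 = 2 or -2] peel the -3: add 3 from each side, so sub: x = 5 or 1.

Answer: x ∈ {1, 5}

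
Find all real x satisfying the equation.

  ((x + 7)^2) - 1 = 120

Step 1. [((x + 7)^2) - 1 = 120] -1 is outermost — add 1 both sides ⇒ sub: (x + 7)^2 = 121.
Step 2. [(x + 7)^2 = 121] √ both sides: 121 ≥ 0 gives two branches, so sqrt: x + 7 = 11 or -11.
Step 3. [x + 7 = 11 or -11] peel the +7: subtract 7 from each side ⇒ sub: x = 4 or -18.

Answer: x ∈ {-18, 4}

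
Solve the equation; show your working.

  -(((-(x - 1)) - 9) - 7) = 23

Step 1. [-(((-(x - 1)) - 9) - 7) = 23] LHS negated; negate both sides, so neg: ((-(x - 1)) - 9) - 7 = -23.
Step 2. [((-(x - 1)) - 9) - 7 = -23] 7 comes off first (add 7) ⇒ sub: (-(x - 1)) - 9 = -16.
Step 3. [(-(x - 1)) - 9 = -16] peel the -9: add 9 from each side. So sub: -(x - 1) = -7.
Step 4. [-(x - 1) = -7] flip signs both sides, so neg: x - 1 = 7.
Step 5. [x - 1 = 7] -1 is outermost — add 1 both sides, so sub: x = 8.

Answer: x ∈ {8}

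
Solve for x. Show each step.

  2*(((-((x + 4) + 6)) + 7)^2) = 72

Step 1. [2*(((-((x + 4) + 6)) + 7)^2) = 72] 2·(inner) — divide through by 2. So div: ((-((x + 4) + 6)) + 7)^2 = 36.
Step 2. [((-((x + 4) + 6)) + 7)^2 = 36] √ both sides: 36 ≥ 0 gives two branches. So sqrt: (-((x + 4) + 6)) + 7 = 6 or -6.
Step 3. [(-((x + 4) + 6)) + 7 = 6 or -6] subtract 7: x sits inside (… + 7). So sub: -((x + 4) + 6) = -1 or -13.
Step 4. [-((x + 4) + 6) = -1 or -13] flip signs both sides, so neg: (x + 4) + 6 = 1 or 13.
Step 5. [(x + 4) + 6 = 1 or 13] 6 comes off first (subtract 6), so sub: x + 4 = -5 or 7.
Step 6. [x + 4 = -5 or 7] 4 comes off first (subtract 4) ⇒ sub: x = -9 or 3.

Answer: x ∈ {-9, 3}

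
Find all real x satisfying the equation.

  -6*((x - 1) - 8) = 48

Step 1. [-6*((x - 1) - 8) = 48] leading coefficient -6: divide by -6. So div: (x - 1) - 8 = -8.
Step 2. [(x - 1) - 8 = -8] peel the -8: add 8 from each side, so sub: x - 1 = 0.
Step 3. [x - 1 = 0] the outer -1 inverts by adding 1 ⇒ sub: x = 1.

Answer: x ∈ {1}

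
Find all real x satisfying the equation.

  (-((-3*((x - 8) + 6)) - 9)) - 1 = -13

Step 1. [(-((-3*((x - 8) + 6)) - 9)) - 1 = -13] 1 comes off first (add 1), so sub: -((-3*((x - 8) + 6)) - 9) = -12.
Step 2. [-((-3*((x - 8) + 6)) - 9) = -12] LHS negated; negate both sides ⇒ neg: (-3*((x - 8) + 6)) - 9 = 12.
Step 3. [(-3*((x - 8) + 6)) - 9 = 12] 9 comes off first (add 9), so sub: -3*((x - 8) + 6) = 21.
Step 4. [-3*((x - 8) + 6) = 21] -3·(inner) — divide through by -3. So div: (x - 8) + 6 = -7.
Step 5. [(x - 8) + 6 = -7] +6 is outermost — subtract 6 both sides. So sub: x - 8 = -13.
Step 6. [x - 8 = -13] 8 comes off first (add 8) ⇒ sub: x = -5.

Answer: x ∈ {-5}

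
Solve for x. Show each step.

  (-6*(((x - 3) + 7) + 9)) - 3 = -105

Step 1. [(-6*(((x - 3) + 7) + 9)) - 3 = -105] peel the -3: add 3 from each side, so sub: -6*(((x - 3) + 7) + 9) = -102.
Step 2. [-6*(((x - 3) + 7) + 9) = -102] divide by the outer -6 ⇒ div: ((x - 3) + 7) + 9 = 17.
Step 3. [((x - 3) + 7) + 9 = 17] peel the +9: subtract 9 from each side, so sub: (x - 3) + 7 = 8.
Step 4. [(x - 3) + 7 = 8] +7 is outermost — subtract 7 both sides ⇒ sub: x - 3 = 1.
Step 5. [x - 3 = 1] 3 comes off first (add 3) ⇒ sub: x = 4.

Answer: x ∈ {4}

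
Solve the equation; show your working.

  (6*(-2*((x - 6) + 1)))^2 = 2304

Step 1. [(6*(-2*((x - 6) + 1)))^2 = 2304] √ both sides: 2304 ≥ 0 gives two branches. So sqrt: 6*(-2*((x - 6) + 1)) = 48 or -48.
Step 2. [6*(-2*((x - 6) + 1)) = 48 or -48] leading coefficient 6: divide by 6, so div: -2*((x - 6) + 1) = 8 or -8.
Step 3. [-2*((x - 6) + 1) = 8 or -8] -2 out front; divide by -2, so div: (x - 6) + 1 = -4 or 4.
Step 4. [(x - 6) + 1 = -4 or 4] +1 is outermost — subtract 1 both sides, so sub: x - 6 = -5 or 3.
Step 5. [x - 6 = -5 or 3] 6 comes off first (add 6), so sub: x = 1 or 9.

Answer: x ∈ {1, 9}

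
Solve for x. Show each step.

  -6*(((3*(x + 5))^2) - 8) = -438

Step 1. [-6*(((3*(x + 5))^2) - 8) = -438] divide by the outer -6. So div: ((3*(x + 5))^2) - 8 = 73.
Step 2. [((3*(x + 5))^2) - 8 = 73] -8 is outermost — add 8 both sides. So sub: (3*(x + 5))^2 = 81.
Step 3. [(3*(x + 5))^2 = 81] LHS squared, RHS 81 ≥ 0: apply √ (±), so sqrt: 3*(x + 5) = 9 or -9.
Step 4. [3*(x + 5) = 9 or -9] divide by the outer 3. So div: x + 5 = 3 or -3.
Step 5. [x + 5 = 3 or -3] +5 is outermost — subtract 5 both sides. So sub: x = -2 or -8.

Answer: x ∈ {-8, -2}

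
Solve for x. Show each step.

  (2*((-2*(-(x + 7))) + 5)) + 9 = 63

Step 1. [(2*((-2*(-(x + 7))) + 5)) + 9 = 63] subtract 9: x sits inside (… + 9), so sub: 2*((-2*(-(x + 7))) + 5) = 54.
Step 2. [2*((-2*(-(x + 7))) + 5) = 54] LHS = 2·(…); ÷2 both sides, so div: (-2*(-(x + 7))) + 5 = 27.
Step 3. [(-2*(-(x + 7))) + 5 = 27] the outer +5 inverts by subtracting 5 ⇒ sub: -2*(-(x + 7)) = 22.
Step 4. [-2*(-(x + 7)) = 22] -2 out front; divide by -2, so div: -(x + 7) = -11.
Step 5. [-(x + 7) = -11] leading − — multiply by −1, so neg: x + 7 = 11.
Step 6. [x + 7 = 11] the outer +7 inverts by subtracting 7. So sub: x = 4.

Answer: x ∈ {4}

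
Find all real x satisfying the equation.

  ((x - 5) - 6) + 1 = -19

Step 1. [((x - 5) - 6) + 1 = -19] 1 comes off first (subtract 1), so sub: (x - 5) - 6 = -20.
Step 2. [(x - 5) - 6 = -20] add 6: x sits inside (… - 6). So sub: x - 5 = -14.
Step 3. [x - 5 = -14] the outer -5 inverts by adding 5. So sub: x = -9.

Answer: x ∈ {-9}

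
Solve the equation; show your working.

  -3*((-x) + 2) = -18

Step 1. [-3*((-x) + 2) = -18] divide by the outer -3, so div: (-x) + 2 = 6.
Step 2. [(-x) + 2 = 6] peel the +2: subtract 2 from each side, so sub: -x = 4.
Step 3. [-x = 4] leading − — multiply by −1, so neg: x = -4.

Answer: x ∈ {-4}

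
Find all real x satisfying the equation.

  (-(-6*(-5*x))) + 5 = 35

Step 1. [(-(-6*(-5*x))) + 5 = 35] 5 comes off first (subtract 5) ⇒ sub: -(-6*(-5*x)) = 30.
Step 2. [-(-6*(-5*x)) = 30] flip signs both sides ⇒ neg: -6*(-5*x) = -30.
Step 3. [-6*(-5*x) = -30] -6·(inner) — divide through by -6, so div: -5*x = 5.
Step 4. [-5*x = 5] -5·(inner) — divide through by -5. So div: x = -1.

Answer: x ∈ {-1}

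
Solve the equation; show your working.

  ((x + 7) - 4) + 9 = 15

Step 1. [((x + 7) - 4) + 9 = 15] +9 is outermost — subtract 9 both sides. So sub: (x + 7) - 4 = 6.
Step 2. [(x + 7) - 4 = 6] 4 comes off first (add 4), so sub: x + 7 = 10.
Step 3. [x + 7 = 10] subtract 7: x sits inside (… + 7), so sub: x = 3.

Answer: x ∈ {3}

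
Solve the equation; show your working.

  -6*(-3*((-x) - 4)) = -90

Step 1. [-6*(-3*((-x) - 4)) = -90] -6·(inner) — divide through by -6, so div: -3*((-x) - 4) = 15.
Step 2. [-3*((-x) - 4) = 15] leading coefficient -3: divide by -3 ⇒ div: (-x) - 4 = -5.
Step 3. [(-x) - 4 = -5] -4 is outermost — add 4 both sides, so sub: -x = -1.
Step 4. [-x = -1] flip signs both sides ⇒ neg: x = 1.

Answer: x ∈ {1}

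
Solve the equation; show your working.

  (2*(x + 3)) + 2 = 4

Step 1. [(2*(x + 3)) + 2 = 4] 2 comes off first (subtract 2), so sub: 2*(x + 3) = 2.
Step 2. [2*(x + 3) = 2] 2 out front; divide by 2, so div: x + 3 = 1.
Step 3. [x + 3 = 1] subtract 3: x sits inside (… + 3). So sub: x = -2.

Answer: x ∈ {-2}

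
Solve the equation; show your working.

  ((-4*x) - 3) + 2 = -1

Step 1. [((-4*x) - 3) + 2 = -1] the outer +2 inverts by subtracting 2 ⇒ sub: (-4*x) - 3 = -3.
Step 2. [(-4*x) - 3 = -3] the outer -3 inverts by adding 3. So sub: -4*x = 0.
Step 3. [-4*x = 0] -4 out front; divide by -4. So div: x = 0.

Answer: x ∈ {0}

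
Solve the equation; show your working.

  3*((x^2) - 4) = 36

Step 1. [3*((x^2) - 4) = 36] 3 out front; divide by 3, so div: (x^2) - 4 = 12.
Step 2. [(x^2) - 4 = 12] -4 is outermost — add 4 both sides, so sub: x^2 = 16.
Step 3. [x^2 = 16] √ both sides: 16 ≥ 0 gives two branches, so sqrt: x = 4 or -4.

Answer: x ∈ {-4, 4}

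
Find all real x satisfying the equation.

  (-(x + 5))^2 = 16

Step 1. [(-(x + 5))^2 = 16] √ both sides: 16 ≥ 0 gives two branches ⇒ sqrt: -(x + 5) = 4 or -4.
Step 2. [-(x + 5) = 4 or -4] leading − — multiply by −1, so neg: x + 5 = -4 or 4.
Step 3. [x + 5 = -4 or 4] the outer +5 inverts by subtracting 5. So sub: x = -9 or -1.

Answer: x ∈ {-9, -1}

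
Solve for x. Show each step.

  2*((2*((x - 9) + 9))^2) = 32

Step 1. [2*((2*((x - 9) + 9))^2) = 32] leading coefficient 2: divide by 2. So div: (2*((x - 9) + 9))^2 = 16.
Step 2. [(2*((x - 9) + 9))^2 = 16] LHS squared, RHS 16 ≥ 0: apply √ (±). So sqrt: 2*((x - 9) + 9) = 4 or -4.
Step 3. [2*((x - 9) + 9) = 4 or -4] 2 out front; divide by 2, so div: (x - 9) + 9 = 2 or -2.
Step 4. [(x - 9) + 9 = 2 or -2] peel the +9: subtract 9 from each side. So sub: x - 9 = -7 or -11.
Step 5. [x - 9 = -7 or -11] the outer -9 inverts by adding 9, so sub: x = 2 or -2.

Answer: x ∈ {-2, 2}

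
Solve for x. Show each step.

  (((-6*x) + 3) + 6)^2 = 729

Step 1. [(((-6*x) + 3) + 6)^2 = 729] 729 ≥ 0, LHS is (·)² — take ±√ ⇒ sqrt: ((-6*x) + 3) + 6 = 27 or -27.
Step 2. [((-6*x) + 3) + 6 = 27 or -27] +6 is outermost — subtract 6 both sides, so sub: (-6*x) + 3 = 21 or -33.
Step 3. [(-6*x) + 3 = 21 or -33] 3 comes off first (subtract 3), so sub: -6*x = 18 or -36.
Step 4. [-6*x = 18 or -36] -6 out front; divide by -6 ⇒ div: x = -3 or 6.

Answer: x ∈ {-3, 6}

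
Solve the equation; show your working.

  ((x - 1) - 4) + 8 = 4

Step 1. [((x - 1) - 4) + 8 = 4] +8 is outermost — subtract 8 both sides, so sub: (x - 1) - 4 = -4.
Step 2. [(x - 1) - 4 = -4] 4 comes off first (add 4), so sub: x - 1 = 0.
Step 3. [x - 1 = 0] the outer -1 inverts by adding 1 ⇒ sub: x = 1.

Answer: x ∈ {1}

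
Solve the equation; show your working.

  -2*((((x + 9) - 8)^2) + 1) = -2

Step 1. [-2*((((x + 9) - 8)^2) + 1) = -2] -2 out front; divide by -2 ⇒ div: (((x + 9) - 8)^2) + 1 = 1.
Step 2. [(((x + 9) - 8)^2) + 1 = 1] peel the +1: subtract 1 from each side ⇒ sub: ((x + 9) - 8)^2 = 0.
Step 3. [((x + 9) - 8)^2 = 0] LHS squared, RHS 0 ≥ 0: apply √ (±), so sqrt: (x + 9) - 8 = 0.
Step 4. [(x + 9) - 8 = 0] -8 is outermost — add 8 both sides, so sub: x + 9 = 8.
Step 5. [x + 9 = 8] the outer +9 inverts by subtracting 9. So sub: x = -1.

Answer: x ∈ {-1}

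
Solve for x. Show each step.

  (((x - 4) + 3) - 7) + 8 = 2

Step 1. [(((x - 4) + 3) - 7) + 8 = 2] +8 is outermost — subtract 8 both sides ⇒ sub: ((x - 4) + 3) - 7 = -6.
Step 2. [((x - 4) + 3) - 7 = -6] -7 is outermost — add 7 both sides ⇒ sub: (x - 4) + 3 = 1.
Step 3. [(x - 4) + 3 = 1] the outer +3 inverts by subtracting 3, so sub: x - 4 = -2.
Step 4. [x - 4 = -2] peel the -4: add 4 from each side. So sub: x = 2.

Answer: x ∈ {2}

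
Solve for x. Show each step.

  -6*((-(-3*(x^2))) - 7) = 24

Step 1. [-6*((-(-3*(x^2))) - 7) = 24] LHS = -6·(…); ÷-6 both sides, so div: (-(-3*(x^2))) - 7 = -4.
Step 2. [(-(-3*(x^2))) - 7 = -4] -7 is outermost — add 7 both sides, so sub: -(-3*(x^2)) = 3.
Step 3. [-(-3*(x^2)) = 3] flip signs both sides ⇒ neg: -3*(x^2) = -3.
Step 4. [-3*(x^2) = -3] -3 out front; divide by -3, so div: x^2 = 1.
Step 5. [x^2 = 1] √ both sides: 1 ≥ 0 gives two branches ⇒ sqrt: x = 1 or -1.

Answer: x ∈ {-1, 1}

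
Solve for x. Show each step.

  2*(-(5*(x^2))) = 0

Step 1. [2*(-(5*(x^2))) = 0] leading coefficient 2: divide by 2 ⇒ div: -(5*(x^2)) = 0.
Step 2. [-(5*(x^2)) = 0] flip signs both sides, so neg: 5*(x^2) = 0.
Step 3. [5*(x^2) = 0] divide by the outer 5 ⇒ div: x^2 = 0.
Step 4. [x^2 = 0] LHS squared, RHS 0 ≥ 0: apply √ (±) ⇒ sqrt: x = 0.

Answer: x ∈ {0}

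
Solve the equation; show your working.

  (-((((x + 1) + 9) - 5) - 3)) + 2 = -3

Step 1. [(-((((x + 1) + 9) - 5) - 3)) + 2 = -3] 2 comes off first (subtract 2) ⇒ sub: -((((x + 1) + 9) - 5) - 3) = -5.
Step 2. [-((((x + 1) + 9) - 5) - 3) = -5] LHS negated; negate both sides. So neg: (((x + 1) + 9) - 5) - 3 = 5.
Step 3. [(((x + 1) + 9) - 5) - 3 = 5] add 3: x sits inside (… - 3). So sub: ((x + 1) + 9) - 5 = 8.
Step 4. [((x + 1) + 9) - 5 = 8] the outer -5 inverts by adding 5 ⇒ sub: (x + 1) + 9 = 13.
Step 5. [(x + 1) + 9 = 13] peel the +9: subtract 9 from each side, so sub: x + 1 = 4.
Step 6. [x + 1 = 4] subtract 1: x sits inside (… + 1). So sub: x = 3.

Answer: x ∈ {3}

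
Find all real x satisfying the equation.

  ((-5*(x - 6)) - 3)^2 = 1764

Step 1. [((-5*(x - 6)) - 3)^2 = 1764] 1764 ≥ 0, LHS is (·)² — take ±√ ⇒ sqrt: (-5*(x - 6)) - 3 = 42 or -42.
Step 2. [(-5*(x - 6)) - 3 = 42 or -42] -3 is outermost — add 3 both sides ⇒ sub: -5*(x - 6) = 45 or -39.
Step 3. [-5*(x - 6) = 45 or -39] -5·(inner) — divide through by -5. So div: x - 6 = -9 or 39/5.
Step 4. [x - 6 = -9 or 39/5] -6 is outermost — add 6 both sides ⇒ sub: x = -3 or 69/5.

Answer: x ∈ {-3, 69/5}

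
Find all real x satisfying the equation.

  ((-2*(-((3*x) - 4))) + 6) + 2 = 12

Step 1. [((-2*(-((3*x) - 4))) + 6) + 2 = 12] the outer +2 inverts by subtracting 2 ⇒ sub: (-2*(-((3*x) - 4))) + 6 = 10.
Step 2. [(-2*(-((3*x) - 4))) + 6 = 10] -2 divides every term; factor it out, so factor: (-((3*x) - 4)) - 3 = -5.
Step 3. [(-((3*x) - 4)) - 3 = -5] -3 is outermost — add 3 both sides. So sub: -((3*x) - 4) = -2.
Step 4. [-((3*x) - 4) = -2] flip signs both sides. So neg: (3*x) - 4 = 2.
Step 5. [(3*x) - 4 = 2] the outer -4 inverts by adding 4. So sub: 3*x = 6.
Step 6. [3*x = 6] 3 out front; divide by 3. So div: x = 2.

Answer: x ∈ {2}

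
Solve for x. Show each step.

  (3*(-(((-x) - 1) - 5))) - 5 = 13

Step 1. [(3*(-(((-x) - 1) - 5))) - 5 = 13] add 5: x sits inside (… - 5) ⇒ sub: 3*(-(((-x) - 1) - 5)) = 18.
Step 2. [3*(-(((-x) - 1) - 5)) = 18] divide by the outer 3. So div: -(((-x) - 1) - 5) = 6.
Step 3. [-(((-x) - 1) - 5) = 6] LHS negated; negate both sides ⇒ neg: ((-x) - 1) - 5 = -6.
Step 4. [((-x) - 1) - 5 = -6] the outer -5 inverts by adding 5. So sub: (-x) - 1 = -1.
Step 5. [(-x) - 1 = -1] -1 is outermost — add 1 both sides ⇒ sub: -x = 0.
Step 6. [-x = 0] leading − — multiply by −1, so neg: x = 0.

Answer: x ∈ {0}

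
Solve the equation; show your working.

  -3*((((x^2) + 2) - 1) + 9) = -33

Step 1. [-3*((((x^2) + 2) - 1) + 9) = -33] -3·(inner) — divide through by -3, so div: (((x^2) + 2) - 1) + 9 = 11.
Step 2. [(((x^2) + 2) - 1) + 9 = 11] +9 is outermost — subtract 9 both sides. So sub: ((x^2) + 2) - 1 = 2.
Step 3. [((x^2) + 2) - 1 = 2] peel the -1: add 1 from each side, so sub: (x^2) + 2 = 3.
Step 4. [(x^2) + 2 = 3] peel the +2: subtract 2 from each side, so sub: x^2 = 1.
Step 5. [x^2 = 1] √ both sides: 1 ≥ 0 gives two branches, so sqrt: x = 1 or -1.

Answer: x ∈ {-1, 1}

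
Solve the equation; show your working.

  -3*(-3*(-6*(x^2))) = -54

Step 1. [-3*(-3*(-6*(x^2))) = -54] divide by the outer -3 ⇒ div: -3*(-6*(x^2)) = 18.
Step 2. [-3*(-6*(x^2)) = 18] -3 out front; divide by -3, so div: -6*(x^2) = -6.
Step 3. [-6*(x^2) = -6] -6·(inner) — divide through by -6, so div: x^2 = 1.
Step 4. [x^2 = 1] √ both sides: 1 ≥ 0 gives two branches. So sqrt: x = 1 or -1.

Answer: x ∈ {-1, 1}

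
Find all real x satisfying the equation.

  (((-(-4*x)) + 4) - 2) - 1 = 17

Step 1. [(((-(-4*x)) + 4) - 2) - 1 = 17] 1 comes off first (add 1). So sub: ((-(-4*x)) + 4) - 2 = 18.
Step 2. [((-(-4*x)) + 4) - 2 = 18] peel the -2: add 2 from each side. So sub: (-(-4*x)) + 4 = 20.
Step 3. [(-(-4*x)) + 4 = 20] +4 is outermost — subtract 4 both sides, so sub: -(-4*x) = 16.
Step 4. [-(-4*x) = 16] flip signs both sides ⇒ neg: -4*x = -16.
Step 5. [-4*x = -16] -4·(inner) — divide through by -4. So div: x = 4.

Answer: x ∈ {4}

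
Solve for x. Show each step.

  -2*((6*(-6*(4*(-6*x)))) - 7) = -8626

Step 1. [-2*((6*(-6*(4*(-6*x)))) - 7) = -8626] divide by the outer -2, so div: (6*(-6*(4*(-6*x)))) - 7 = 4313.
Step 2. [(6*(-6*(4*(-6*x)))) - 7 = 4313] peel the -7: add 7 from each side. So sub: 6*(-6*(4*(-6*x))) = 4320.
Step 3. [6*(-6*(4*(-6*x))) = 4320] LHS = 6·(…); ÷6 both sides ⇒ div: -6*(4*(-6*x)) = 720.
Step 4. [-6*(4*(-6*x)) = 720] -6·(inner) — divide through by -6 ⇒ div: 4*(-6*x) = -120.
Step 5. [4*(-6*x) = -120] 4·(inner) — divide through by 4 ⇒ div: -6*x = -30.
Step 6. [-6*x = -30] leading coefficient -6: divide by -6 ⇒ div: x = 5.

Answer: x ∈ {5}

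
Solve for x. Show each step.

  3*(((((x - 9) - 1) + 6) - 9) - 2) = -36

Step 1. [3*(((((x - 9) - 1) + 6) - 9) - 2) = -36] 3·(inner) — divide through by 3. So div: ((((x - 9) - 1) + 6) - 9) - 2 = -12.
Step 2. [((((x - 9) - 1) + 6) - 9) - 2 = -12] the outer -2 inverts by adding 2, so sub: (((x - 9) - 1) + 6) - 9 = -10.
Step 3. [(((x - 9) - 1) + 6) - 9 = -10] the outer -9 inverts by adding 9. So sub: ((x - 9) - 1) + 6 = -1.
Step 4. [((x - 9) - 1) + 6 = -1] 6 comes off first (subtract 6), so sub: (x - 9) - 1 = -7.
Step 5. [(x - 9) - 1 = -7] add 1: x sits inside (… - 1) ⇒ sub: x - 9 = -6.
Step 6. [x - 9 = -6] add 9: x sits inside (… - 9) ⇒ sub: x = 3.

Answer: x ∈ {3}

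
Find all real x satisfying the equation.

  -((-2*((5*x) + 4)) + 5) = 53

Step 1. [-((-2*((5*x) + 4)) + 5) = 53] flip signs both sides, so neg: (-2*((5*x) + 4)) + 5 = -53.
Step 2. [(-2*((5*x) + 4)) + 5 = -53] the outer +5 inverts by subtracting 5, so sub: -2*((5*x) + 4) = -58.
Step 3. [-2*((5*x) + 4) = -58] LHS = -2·(…); ÷-2 both sides ⇒ div: (5*x) + 4 = 29.
Step 4. [(5*x) + 4 = 29] subtract 4: x sits inside (… + 4), so sub: 5*x = 25.
Step 5. [5*x = 25] 5·(inner) — divide through by 5 ⇒ div: x = 5.

Answer: x ∈ {5}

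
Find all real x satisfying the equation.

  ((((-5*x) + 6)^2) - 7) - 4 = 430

Step 1. [((((-5*x) + 6)^2) - 7) - 4 = 430] peel the -4: add 4 from each side, so sub: (((-5*x) + 6)^2) - 7 = 434.
Step 2. [(((-5*x) + 6)^2) - 7 = 434] -7 is outermost — add 7 both sides. So sub: ((-5*x) + 6)^2 = 441.
Step 3. [((-5*x) + 6)^2 = 441] √ both sides: 441 ≥ 0 gives two branches, so sqrt: (-5*x) + 6 = 21 or -21.
Step 4. [(-5*x) + 6 = 21 or -21] +6 is outermost — subtract 6 both sides, so sub: -5*x = 15 or -27.
Step 5. [-5*x = 15 or -27] -5 out front; divide by -5 ⇒ div: x = -3 or 27/5.

Answer: x ∈ {-3, 27/5}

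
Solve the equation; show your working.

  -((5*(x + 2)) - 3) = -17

Step 1. [-((5*(x + 2)) - 3) = -17] flip signs both sides. So neg: (5*(x + 2)) - 3 = 17.
Step 2. [(5*(x + 2)) - 3 = 17] peel the -3: add 3 from each side, so sub: 5*(x + 2) = 20.
Step 3. [5*(x + 2) = 20] divide by the outer 5 ⇒ div: x + 2 = 4.
Step 4. [x + 2 = 4] +2 is outermost — subtract 2 both sides. So sub: x = 2.

Answer: x ∈ {2}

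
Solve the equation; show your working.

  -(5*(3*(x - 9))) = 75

Step 1. [-(5*(3*(x - 9))) = 75] flip signs both sides, so neg: 5*(3*(x - 9)) = -75.
Step 2. [5*(3*(x - 9)) = -75] divide by the outer 5, so div: 3*(x - 9) = -15.
Step 3. [3*(x - 9) = -15] 3·(inner) — divide through by 3. So div: x - 9 = -5.
Step 4. [x - 9 = -5] peel the -9: add 9 from each side ⇒ sub: x = 4.

Answer: x ∈ {4}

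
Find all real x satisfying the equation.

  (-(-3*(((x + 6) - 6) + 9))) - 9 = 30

Step 1. [(-(-3*(((x + 6) - 6) + 9))) - 9 = 30] the outer -9 inverts by adding 9 ⇒ sub: -(-3*(((x + 6) - 6) + 9)) = 39.
Step 2. [-(-3*(((x + 6) - 6) + 9)) = 39] leading − — multiply by −1. So neg: -3*(((x + 6) - 6) + 9) = -39.
Step 3. [-3*(((x + 6) - 6) + 9) = -39] LHS = -3·(…); ÷-3 both sides, so div: ((x + 6) - 6) + 9 = 13.
Step 4. [((x + 6) - 6) + 9 = 13] peel the +9: subtract 9 from each side. So sub: (x + 6) - 6 = 4.
Step 5. [(x + 6) - 6 = 4] add 6: x sits inside (… - 6). So sub: x + 6 = 10.
Step 6. [x + 6 = 10] 6 comes off first (subtract 6), so sub: x = 4.

Answer: x ∈ {4}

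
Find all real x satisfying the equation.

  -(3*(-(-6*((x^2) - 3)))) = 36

Step 1. [-(3*(-(-6*((x^2) - 3)))) = 36] leading − — multiply by −1. So neg: 3*(-(-6*((x^2) - 3))) = -36.
Step 2. [3*(-(-6*((x^2) - 3))) = -36] leading coefficient 3: divide by 3, so div: -(-6*((x^2) - 3)) = -12.
Step 3. [-(-6*((x^2) - 3)) = -12] flip signs both sides. So neg: -6*((x^2) - 3) = 12.
Step 4. [-6*((x^2) - 3) = 12] leading coefficient -6: divide by -6, so div: (x^2) - 3 = -2.
Step 5. [(x^2) - 3 = -2] -3 is outermost — add 3 both sides ⇒ sub: x^2 = 1.
Step 6. [x^2 = 1] √ both sides: 1 ≥ 0 gives two branches ⇒ sqrt: x = 1 or -1.

Answer: x ∈ {-1, 1}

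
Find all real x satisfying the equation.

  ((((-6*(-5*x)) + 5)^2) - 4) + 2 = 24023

Step 1. [((((-6*(-5*x)) + 5)^2) - 4) + 2 = 24023] subtract 2: x sits inside (… + 2). So sub: (((-6*(-5*x)) + 5)^2) - 4 = 24021.
Step 2. [(((-6*(-5*x)) + 5)^2) - 4 = 24021] add 4: x sits inside (… - 4), so sub: ((-6*(-5*x)) + 5)^2 = 24025.
Step 3. [((-6*(-5*x)) + 5)^2 = 24025] √ both sides: 24025 ≥ 0 gives two branches. So sqrt: (-6*(-5*x)) + 5 = 155 or -155.
Step 4. [(-6*(-5*x)) + 5 = 155 or -155] subtract 5: x sits inside (… + 5), so sub: -6*(-5*x) = 150 or -160.
Step 5. [-6*(-5*x) = 150 or -160] -6·(inner) — divide through by -6 ⇒ div: -5*x = -25 or 80/3.
Step 6. [-5*x = -25 or 80/3] -5·(inner) — divide through by -5 ⇒ div: x = 5 or -16/3.

Answer: x ∈ {-16/3, 5}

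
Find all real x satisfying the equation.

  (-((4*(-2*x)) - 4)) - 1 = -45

Step 1. [(-((4*(-2*x)) - 4)) - 1 = -45] add 1: x sits inside (… - 1). So sub: -((4*(-2*x)) - 4) = -44.
Step 2. [-((4*(-2*x)) - 4) = -44] LHS negated; negate both sides, so neg: (4*(-2*x)) - 4 = 44.
Step 3. [(4*(-2*x)) - 4 = 44] peel the -4: add 4 from each side, so sub: 4*(-2*x) = 48.
Step 4. [4*(-2*x) = 48] LHS = 4·(…); ÷4 both sides, so div: -2*x = 12.
Step 5. [-2*x = 12] -2·(inner) — divide through by -2. So div: x = -6.

Answer: x ∈ {-6}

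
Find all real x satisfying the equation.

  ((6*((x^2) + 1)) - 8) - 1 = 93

Step 1. [((6*((x^2) + 1)) - 8) - 1 = 93] 1 comes off first (add 1) ⇒ sub: (6*((x^2) + 1)) - 8 = 94.
Step 2. [(6*((x^2) + 1)) - 8 = 94] the outer -8 inverts by adding 8 ⇒ sub: 6*((x^2) + 1) = 102.
Step 3. [6*((x^2) + 1) = 102] LHS = 6·(…); ÷6 both sides. So div: (x^2) + 1 = 17.
Step 4. [(x^2) + 1 = 17] subtract 1: x sits inside (… + 1) ⇒ sub: x^2 = 16.
Step 5. [x^2 = 16] √ both sides: 16 ≥ 0 gives two branches. So sqrt: x = 4 or -4.

Answer: x ∈ {-4, 4}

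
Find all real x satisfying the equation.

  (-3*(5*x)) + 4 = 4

Step 1. [(-3*(5*x)) + 4 = 4] +4 is outermost — subtract 4 both sides. So sub: -3*(5*x) = 0.
Step 2. [-3*(5*x) = 0] LHS = -3·(…); ÷-3 both sides, so div: 5*x = 0.
Step 3. [5*x = 0] 5·(inner) — divide through by 5 ⇒ div: x = 0.

Answer: x ∈ {0}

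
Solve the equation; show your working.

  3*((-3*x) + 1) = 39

Step 1. [3*((-3*x) + 1) = 39] LHS = 3·(…); ÷3 both sides, so div: (-3*x) + 1 = 13.
Step 2. [(-3*x) + 1 = 13] +1 is outermost — subtract 1 both sides ⇒ sub: -3*x = 12.
Step 3. [-3*x = 12] divide by the outer -3 ⇒ div: x = -4.

Answer: x ∈ {-4}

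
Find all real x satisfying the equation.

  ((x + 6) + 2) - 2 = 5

Step 1. [((x + 6) + 2) - 2 = 5] the outer -2 inverts by adding 2. So sub: (x + 6) + 2 = 7.
Step 2. [(x + 6) + 2 = 7] subtract 2: x sits inside (… + 2). So sub: x + 6 = 5.
Step 3. [x + 6 = 5] the outer +6 inverts by subtracting 6, so sub: x = -1.

Answer: x ∈ {-1}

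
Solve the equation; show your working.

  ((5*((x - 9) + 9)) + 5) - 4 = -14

Step 1. [((5*((x - 9) + 9)) + 5) - 4 = -14] add 4: x sits inside (… - 4) ⇒ sub: (5*((x - 9) + 9)) + 5 = -10.
Step 2. [(5*((x - 9) + 9)) + 5 = -10] subtract 5: x sits inside (… + 5). So sub: 5*((x - 9) + 9) = -15.
Step 3. [5*((x - 9) + 9) = -15] divide by the outer 5, so div: (x - 9) + 9 = -3.
Step 4. [(x - 9) + 9 = -3] the outer +9 inverts by subtracting 9 ⇒ sub: x - 9 = -12.
Step 5. [x - 9 = -12] peel the -9: add 9 from each side, so sub: x = -3.

Answer: x ∈ {-3}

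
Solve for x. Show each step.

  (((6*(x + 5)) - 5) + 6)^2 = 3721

Step 1. [(((6*(x + 5)) - 5) + 6)^2 = 3721] 3721 ≥ 0, LHS is (·)² — take ±√ ⇒ sqrt: ((6*(x + 5)) - 5) + 6 = 61 or -61.
Step 2. [((6*(x + 5)) - 5) + 6 = 61 or -61] subtract 6: x sits inside (… + 6), so sub: (6*(x + 5)) - 5 = 55 or -67.
Step 3. [(6*(x + 5)) - 5 = 55 or -67] add 5: x sits inside (… - 5), so sub: 6*(x + 5) = 60 or -62.
Step 4. [6*(x + 5) = 60 or -62] 6 out front; divide by 6. So div: x + 5 = 10 or -31/3.
Step 5. [x + 5 = 10 or -31/3] the outer +5 inverts by subtracting 5 ⇒ sub: x = 5 or -46/3.

Answer: x ∈ {-46/3, 5}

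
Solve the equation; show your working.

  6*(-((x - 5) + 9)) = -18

Step 1. [6*(-((x - 5) + 9)) = -18] leading coefficient 6: divide by 6. So div: -((x - 5) + 9) = -3.
Step 2. [-((x - 5) + 9) = -3] flip signs both sides, so neg: (x - 5) + 9 = 3.
Step 3. [(x - 5) + 9 = 3] peel the +9: subtract 9 from each side ⇒ sub: x - 5 = -6.
Step 4. [x - 5 = -6] the outer -5 inverts by adding 5 ⇒ sub: x = -1.

Answer: x ∈ {-1}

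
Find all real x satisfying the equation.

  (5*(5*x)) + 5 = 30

Step 1. [(5*(5*x)) + 5 = 30] subtract 5: x sits inside (… + 5), so sub: 5*(5*x) = 25.
Step 2. [5*(5*x) = 25] 5 out front; divide by 5 ⇒ div: 5*x = 5.
Step 3. [5*x = 5] divide by the outer 5 ⇒ div: x = 1.

Answer: x ∈ {1}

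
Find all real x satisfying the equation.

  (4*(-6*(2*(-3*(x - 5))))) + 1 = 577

Step 1. [(4*(-6*(2*(-3*(x - 5))))) + 1 = 577] 1 comes off first (subtract 1). So sub: 4*(-6*(2*(-3*(x - 5)))) = 576.
Step 2. [4*(-6*(2*(-3*(x - 5)))) = 576] 4·(inner) — divide through by 4, so div: -6*(2*(-3*(x - 5))) = 144.
Step 3. [-6*(2*(-3*(x - 5))) = 144] -6·(inner) — divide through by -6 ⇒ div: 2*(-3*(x - 5)) = -24.
Step 4. [2*(-3*(x - 5)) = -24] LHS = 2·(…); ÷2 both sides. So div: -3*(x - 5) = -12.
Step 5. [-3*(x - 5) = -12] -3 out front; divide by -3 ⇒ div: x - 5 = 4.
Step 6. [x - 5 = 4] add 5: x sits inside (… - 5), so sub: x = 9.

Answer: x ∈ {9}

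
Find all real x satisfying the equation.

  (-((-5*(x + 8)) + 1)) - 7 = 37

Step 1. [(-((-5*(x + 8)) + 1)) - 7 = 37] 7 comes off first (add 7). So sub: -((-5*(x + 8)) + 1) = 44.
Step 2. [-((-5*(x + 8)) + 1) = 44] LHS negated; negate both sides, so neg: (-5*(x + 8)) + 1 = -44.
Step 3. [(-5*(x + 8)) + 1 = -44] the outer +1 inverts by subtracting 1. So sub: -5*(x + 8) = -45.
Step 4. [-5*(x + 8) = -45] divide by the outer -5, so div: x + 8 = 9.
Step 5. [x + 8 = 9] peel the +8: subtract 8 from each side. So sub: x = 1.

Answer: x ∈ {1}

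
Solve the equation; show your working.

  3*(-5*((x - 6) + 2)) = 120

Step 1. [3*(-5*((x - 6) + 2)) = 120] leading coefficient 3: divide by 3, so div: -5*((x - 6) + 2) = 40.
Step 2. [-5*((x - 6) + 2) = 40] LHS = -5·(…); ÷-5 both sides. So div: (x - 6) + 2 = -8.
Step 3. [(x - 6) + 2 = -8] 2 comes off first (subtract 2), so sub: x - 6 = -10.
Step 4. [x - 6 = -10] peel the -6: add 6 from each side. So sub: x = -4.

Answer: x ∈ {-4}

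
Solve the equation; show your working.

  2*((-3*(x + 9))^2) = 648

Step 1. [2*((-3*(x + 9))^2) = 648] 2 out front; divide by 2 ⇒ div: (-3*(x + 9))^2 = 324.
Step 2. [(-3*(x + 9))^2 = 324] 324 ≥ 0, LHS is (·)² — take ±√, so sqrt: -3*(x + 9) = 18 or -18.
Step 3. [-3*(x + 9) = 18 or -18] leading coefficient -3: divide by -3, so div: x + 9 = -6 or 6.
Step 4. [x + 9 = -6 or 6] subtract 9: x sits inside (… + 9), so sub: x = -15 or -3.

Answer: x ∈ {-15, -3}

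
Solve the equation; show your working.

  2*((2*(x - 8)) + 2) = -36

Step 1. [2*((2*(x - 8)) + 2) = -36] 2 out front; divide by 2. So div: (2*(x - 8)) + 2 = -18.
Step 2. [(2*(x - 8)) + 2 = -18] +2 is outermost — subtract 2 both sides, so sub: 2*(x - 8) = -20.
Step 3. [2*(x - 8) = -20] 2 out front; divide by 2, so div: x - 8 = -10.
Step 4. [x - 8 = -10] -8 is outermost — add 8 both sides, so sub: x = -2.

Answer: x ∈ {-2}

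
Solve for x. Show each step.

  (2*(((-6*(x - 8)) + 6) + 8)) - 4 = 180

Step 1. [(2*(((-6*(x - 8)) + 6) + 8)) - 4 = 180] add 4: x sits inside (… - 4), so sub: 2*(((-6*(x - 8)) + 6) + 8) = 184.
Step 2. [2*(((-6*(x - 8)) + 6) + 8) = 184] divide by the outer 2, so div: ((-6*(x - 8)) + 6) + 8 = 92.
Step 3. [((-6*(x - 8)) + 6) + 8 = 92] 8 comes off first (subtract 8) ⇒ sub: (-6*(x - 8)) + 6 = 84.
Step 4. [(-6*(x - 8)) + 6 = 84] subtract 6: x sits inside (… + 6), so sub: -6*(x - 8) = 78.
Step 5. [-6*(x - 8) = 78] -6 out front; divide by -6, so div: x - 8 = -13.
Step 6. [x - 8 = -13] 8 comes off first (add 8) ⇒ sub: x = -5.

Answer: x ∈ {-5}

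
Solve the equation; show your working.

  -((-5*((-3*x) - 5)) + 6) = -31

Step 1. [-((-5*((-3*x) - 5)) + 6) = -31] LHS negated; negate both sides, so neg: (-5*((-3*x) - 5)) + 6 = 31.
Step 2. [(-5*((-3*x) - 5)) + 6 = 31] +6 is outermost — subtract 6 both sides. So sub: -5*((-3*x) - 5) = 25.
Step 3. [-5*((-3*x) - 5) = 25] LHS = -5·(…); ÷-5 both sides ⇒ div: (-3*x) - 5 = -5.
Step 4. [(-3*x) - 5 = -5] add 5: x sits inside (… - 5). So sub: -3*x = 0.
Step 5. [-3*x = 0] divide by the outer -3. So div: x = 0.

Answer: x ∈ {0}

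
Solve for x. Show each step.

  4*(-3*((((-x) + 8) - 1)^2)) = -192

Step 1. [4*(-3*((((-x) + 8) - 1)^2)) = -192] divide by the outer 4, so div: -3*((((-x) + 8) - 1)^2) = -48.
Step 2. [-3*((((-x) + 8) - 1)^2) = -48] -3 out front; divide by -3 ⇒ div: (((-x) + 8) - 1)^2 = 16.
Step 3. [(((-x) + 8) - 1)^2 = 16] LHS squared, RHS 16 ≥ 0: apply √ (±), so sqrt: ((-x) + 8) - 1 = 4 or -4.
Step 4. [((-x) + 8) - 1 = 4 or -4] 1 comes off first (add 1), so sub: (-x) + 8 = 5 or -3.
Step 5. [(-x) + 8 = 5 or -3] the outer +8 inverts by subtracting 8 ⇒ sub: -x = -3 or -11.
Step 6. [-x = -3 or -11] flip signs both sides ⇒ neg: x = 3 or 11.

Answer: x ∈ {3, 11}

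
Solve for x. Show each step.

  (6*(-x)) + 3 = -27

Step 1. [(6*(-x)) + 3 = -27] +3 is outermost — subtract 3 both sides, so sub: 6*(-x) = -30.
Step 2. [6*(-x) = -30] 6·(inner) — divide through by 6. So div: -x = -5.
Step 3. [-x = -5] LHS negated; negate both sides, so neg: x = 5.

Answer: x ∈ {5}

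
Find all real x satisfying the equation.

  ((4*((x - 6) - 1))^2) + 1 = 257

Step 1. [((4*((x - 6) - 1))^2) + 1 = 257] +1 is outermost — subtract 1 both sides, so sub: (4*((x - 6) - 1))^2 = 256.
Step 2. [(4*((x - 6) - 1))^2 = 256] √ both sides: 256 ≥ 0 gives two branches, so sqrt: 4*((x - 6) - 1) = 16 or -16.
Step 3. [4*((x - 6) - 1) = 16 or -16] LHS = 4·(…); ÷4 both sides. So div: (x - 6) - 1 = 4 or -4.
Step 4. [(x - 6) - 1 = 4 or -4] -1 is outermost — add 1 both sides, so sub: x - 6 = 5 or -3.
Step 5. [x - 6 = 5 or -3] add 6: x sits inside (… - 6), so sub: x = 11 or 3.

Answer: x ∈ {3, 11}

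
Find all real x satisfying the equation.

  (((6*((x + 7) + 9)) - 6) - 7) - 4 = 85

Step 1. [(((6*((x + 7) + 9)) - 6) - 7) - 4 = 85] 4 comes off first (add 4), so sub: ((6*((x + 7) + 9)) - 6) - 7 = 89.
Step 2. [((6*((x + 7) + 9)) - 6) - 7 = 89] -7 is outermost — add 7 both sides, so sub: (6*((x + 7) + 9)) - 6 = 96.
Step 3. [(6*((x + 7) + 9)) - 6 = 96] add 6: x sits inside (… - 6). So sub: 6*((x + 7) + 9) = 102.
Step 4. [6*((x + 7) + 9) = 102] 6 out front; divide by 6 ⇒ div: (x + 7) + 9 = 17.
Step 5. [(x + 7) + 9 = 17] +9 is outermost — subtract 9 both sides. So sub: x + 7 = 8.
Step 6. [x + 7 = 8] +7 is outermost — subtract 7 both sides ⇒ sub: x = 1.

Answer: x ∈ {1}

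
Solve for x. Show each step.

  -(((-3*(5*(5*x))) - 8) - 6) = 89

Step 1. [-(((-3*(5*(5*x))) - 8) - 6) = 89] flip signs both sides ⇒ neg: ((-3*(5*(5*x))) - 8) - 6 = -89.
Step 2. [((-3*(5*(5*x))) - 8) - 6 = -89] peel the -6: add 6 from each side, so sub: (-3*(5*(5*x))) - 8 = -83.
Step 3. [(-3*(5*(5*x))) - 8 = -83] 8 comes off first (add 8), so sub: -3*(5*(5*x)) = -75.
Step 4. [-3*(5*(5*x)) = -75] leading coefficient -3: divide by -3, so div: 5*(5*x) = 25.
Step 5. [5*(5*x) = 25] 5 out front; divide by 5 ⇒ div: 5*x = 5.
Step 6. [5*x = 5] divide by the outer 5. So div: x = 1.

Answer: x ∈ {1}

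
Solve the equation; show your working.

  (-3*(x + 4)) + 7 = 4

Step 1. [(-3*(x + 4)) + 7 = 4] subtract 7: x sits inside (… + 7), so sub: -3*(x + 4) = -3.
Step 2. [-3*(x + 4) = -3] -3·(inner) — divide through by -3. So div: x + 4 = 1.
Step 3. [x + 4 = 1] subtract 4: x sits inside (… + 4) ⇒ sub: x = -3.

Answer: x ∈ {-3}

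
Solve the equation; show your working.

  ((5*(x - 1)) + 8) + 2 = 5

Step 1. [((5*(x - 1)) + 8) + 2 = 5] peel the +2: subtract 2 from each side ⇒ sub: (5*(x - 1)) + 8 = 3.
Step 2. [(5*(x - 1)) + 8 = 3] the outer +8 inverts by subtracting 8, so sub: 5*(x - 1) = -5.
Step 3. [5*(x - 1) = -5] leading coefficient 5: divide by 5 ⇒ div: x - 1 = -1.
Step 4. [x - 1 = -1] the outer -1 inverts by adding 1 ⇒ sub: x = 0.

Answer: x ∈ {0}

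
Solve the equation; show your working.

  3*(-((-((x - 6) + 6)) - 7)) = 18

Step 1. [3*(-((-((x - 6) + 6)) - 7)) = 18] divide by the outer 3 ⇒ div: -((-((x - 6) + 6)) - 7) = 6.
Step 2. [-((-((x - 6) + 6)) - 7) = 6] leading − — multiply by −1, so neg: (-((x - 6) + 6)) - 7 = -6.
Step 3. [(-((x - 6) + 6)) - 7 = -6] 7 comes off first (add 7). So sub: -((x - 6) + 6) = 1.
Step 4. [-((x - 6) + 6) = 1] flip signs both sides. So neg: (x - 6) + 6 = -1.
Step 5. [(x - 6) + 6 = -1] +6 is outermost — subtract 6 both sides. So sub: x - 6 = -7.
Step 6. [x - 6 = -7] peel the -6: add 6 from each side ⇒ sub: x = -1.

Answer: x ∈ {-1}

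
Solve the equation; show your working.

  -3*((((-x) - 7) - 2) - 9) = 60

Step 1. [-3*((((-x) - 7) - 2) - 9) = 60] -3·(inner) — divide through by -3 ⇒ div: (((-x) - 7) - 2) - 9 = -20.
Step 2. [(((-x) - 7) - 2) - 9 = -20] peel the -9: add 9 from each side, so sub: ((-x) - 7) - 2 = -11.
Step 3. [((-x) - 7) - 2 = -11] add 2: x sits inside (… - 2). So sub: (-x) - 7 = -9.
Step 4. [(-x) - 7 = -9] the outer -7 inverts by adding 7 ⇒ sub: -x = -2.
Step 5. [-x = -2] flip signs both sides ⇒ neg: x = 2.

Answer: x ∈ {2}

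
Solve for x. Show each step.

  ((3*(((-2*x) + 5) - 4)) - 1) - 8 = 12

Step 1. [((3*(((-2*x) + 5) - 4)) - 1) - 8 = 12] the outer -8 inverts by adding 8 ⇒ sub: (3*(((-2*x) + 5) - 4)) - 1 = 20.
Step 2. [(3*(((-2*x) + 5) - 4)) - 1 = 20] peel the -1: add 1 from each side, so sub: 3*(((-2*x) + 5) - 4) = 21.
Step 3. [3*(((-2*x) + 5) - 4) = 21] LHS = 3·(…); ÷3 both sides ⇒ div: ((-2*x) + 5) - 4 = 7.
Step 4. [((-2*x) + 5) - 4 = 7] add 4: x sits inside (… - 4). So sub: (-2*x) + 5 = 11.
Step 5. [(-2*x) + 5 = 11] 5 comes off first (subtract 5). So sub: -2*x = 6.
Step 6. [-2*x = 6] -2·(inner) — divide through by -2. So div: x = -3.

Answer: x ∈ {-3}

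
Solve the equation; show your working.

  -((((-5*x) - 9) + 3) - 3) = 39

Step 1. [-((((-5*x) - 9) + 3) - 3) = 39] flip signs both sides. So neg: (((-5*x) - 9) + 3) - 3 = -39.
Step 2. [(((-5*x) - 9) + 3) - 3 = -39] 3 comes off first (add 3). So sub: ((-5*x) - 9) + 3 = -36.
Step 3. [((-5*x) - 9) + 3 = -36] +3 is outermost — subtract 3 both sides. So sub: (-5*x) - 9 = -39.
Step 4. [(-5*x) - 9 = -39] the outer -9 inverts by adding 9, so sub: -5*x = -30.
Step 5. [-5*x = -30] -5 out front; divide by -5 ⇒ div: x = 6.

Answer: x ∈ {6}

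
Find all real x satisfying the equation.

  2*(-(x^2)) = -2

Step 1. [2*(-(x^2)) = -2] LHS = 2·(…); ÷2 both sides ⇒ div: -(x^2) = -1.
Step 2. [-(x^2) = -1] leading − — multiply by −1. So neg: x^2 = 1.
Step 3. [x^2 = 1] √ both sides: 1 ≥ 0 gives two branches ⇒ sqrt: x = 1 or -1.

Answer: x ∈ {-1, 1}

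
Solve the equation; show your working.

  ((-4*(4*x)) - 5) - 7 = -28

Step 1. [((-4*(4*x)) - 5) - 7 = -28] -7 is outermost — add 7 both sides, so sub: (-4*(4*x)) - 5 = -21.
Step 2. [(-4*(4*x)) - 5 = -21] 5 comes off first (add 5). So sub: -4*(4*x) = -16.
Step 3. [-4*(4*x) = -16] LHS = -4·(…); ÷-4 both sides ⇒ div: 4*x = 4.
Step 4. [4*x = 4] divide by the outer 4. So div: x = 1.

Answer: x ∈ {1}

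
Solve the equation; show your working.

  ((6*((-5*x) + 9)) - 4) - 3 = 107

Step 1. [((6*((-5*x) + 9)) - 4) - 3 = 107] the outer -3 inverts by adding 3, so sub: (6*((-5*x) + 9)) - 4 = 110.
Step 2. [(6*((-5*x) + 9)) - 4 = 110] 4 comes off first (add 4), so sub: 6*((-5*x) + 9) = 114.
Step 3. [6*((-5*x) + 9) = 114] leading coefficient 6: divide by 6, so div: (-5*x) + 9 = 19.
Step 4. [(-5*x) + 9 = 19] subtract 9: x sits inside (… + 9). So sub: -5*x = 10.
Step 5. [-5*x = 10] -5 out front; divide by -5, so div: x = -2.

Answer: x ∈ {-2}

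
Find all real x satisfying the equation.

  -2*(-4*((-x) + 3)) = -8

Step 1. [-2*(-4*((-x) + 3)) = -8] -2·(inner) — divide through by -2, so div: -4*((-x) + 3) = 4.
Step 2. [-4*((-x) + 3) = 4] LHS = -4·(…); ÷-4 both sides ⇒ div: (-x) + 3 = -1.
Step 3. [(-x) + 3 = -1] the outer +3 inverts by subtracting 3, so sub: -x = -4.
Step 4. [-x = -4] flip signs both sides, so neg: x = 4.

Answer: x ∈ {4}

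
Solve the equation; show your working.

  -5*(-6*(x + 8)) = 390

Step 1. [-5*(-6*(x + 8)) = 390] -5·(inner) — divide through by -5 ⇒ div: -6*(x + 8) = -78.
Step 2. [-6*(x + 8) = -78] LHS = -6·(…); ÷-6 both sides, so div: x + 8 = 13.
Step 3. [x + 8 = 13] +8 is outermost — subtract 8 both sides ⇒ sub: x = 5.

Answer: x ∈ {5}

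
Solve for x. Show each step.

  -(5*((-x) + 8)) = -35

Step 1. [-(5*((-x) + 8)) = -35] LHS negated; negate both sides. So neg: 5*((-x) + 8) = 35.
Step 2. [5*((-x) + 8) = 35] 5 out front; divide by 5 ⇒ div: (-x) + 8 = 7.
Step 3. [(-x) + 8 = 7] subtract 8: x sits inside (… + 8). So sub: -x = -1.
Step 4. [-x = -1] flip signs both sides, so neg: x = 1.

Answer: x ∈ {1}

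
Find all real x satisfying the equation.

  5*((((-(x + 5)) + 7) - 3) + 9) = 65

Step 1. [5*((((-(x + 5)) + 7) - 3) + 9) = 65] LHS = 5·(…); ÷5 both sides, so div: (((-(x + 5)) + 7) - 3) + 9 = 13.
Step 2. [(((-(x + 5)) + 7) - 3) + 9 = 13] the outer +9 inverts by subtracting 9 ⇒ sub: ((-(x + 5)) + 7) - 3 = 4.
Step 3. [((-(x + 5)) + 7) - 3 = 4] 3 comes off first (add 3), so sub: (-(x + 5)) + 7 = 7.
Step 4. [(-(x + 5)) + 7 = 7] subtract 7: x sits inside (… + 7) ⇒ sub: -(x + 5) = 0.
Step 5. [-(x + 5) = 0] LHS negated; negate both sides. So neg: x + 5 = 0.
Step 6. [x + 5 = 0] peel the +5: subtract 5 from each side, so sub: x = -5.

Answer: x ∈ {-5}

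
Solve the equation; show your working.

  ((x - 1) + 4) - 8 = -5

Step 1. [((x - 1) + 4) - 8 = -5] 8 comes off first (add 8), so sub: (x - 1) + 4 = 3.
Step 2. [(x - 1) + 4 = 3] +4 is outermost — subtract 4 both sides, so sub: x - 1 = -1.
Step 3. [x - 1 = -1] the outer -1 inverts by adding 1 ⇒ sub: x = 0.

Answer: x ∈ {0}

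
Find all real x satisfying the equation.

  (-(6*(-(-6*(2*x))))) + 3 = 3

Step 1. [(-(6*(-(-6*(2*x))))) + 3 = 3] 3 comes off first (subtract 3). So sub: -(6*(-(-6*(2*x)))) = 0.
Step 2. [-(6*(-(-6*(2*x)))) = 0] leading − — multiply by −1, so neg: 6*(-(-6*(2*x))) = 0.
Step 3. [6*(-(-6*(2*x))) = 0] 6 out front; divide by 6, so div: -(-6*(2*x)) = 0.
Step 4. [-(-6*(2*x)) = 0] leading − — multiply by −1 ⇒ neg: -6*(2*x) = 0.
Step 5. [-6*(2*x) = 0] -6 out front; divide by -6. So div: 2*x = 0.
Step 6. [2*x = 0] LHS = 2·(…); ÷2 both sides, so div: x = 0.

Answer: x ∈ {0}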